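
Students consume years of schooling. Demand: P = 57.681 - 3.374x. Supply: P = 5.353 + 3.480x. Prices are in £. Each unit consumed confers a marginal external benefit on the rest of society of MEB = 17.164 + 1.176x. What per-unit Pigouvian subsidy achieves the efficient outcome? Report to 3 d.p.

Social marginal benefit = demand + MEB = 74.845 - 2.198x.
Set SMB = MC: 74.845 - 2.198x = 5.353 + 3.480x → x* = 12.2388.
The Pigouvian subsidy equals MEB at x*: 17.164 + 1.176×12.2388 = 31.5568.

subsidy = £31.557 per unit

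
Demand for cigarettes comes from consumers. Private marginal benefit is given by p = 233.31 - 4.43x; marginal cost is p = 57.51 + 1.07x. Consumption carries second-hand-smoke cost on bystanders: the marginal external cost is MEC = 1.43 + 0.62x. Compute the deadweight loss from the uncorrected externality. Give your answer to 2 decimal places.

DWL = 36.88

Market equilibrium (private): 57.51 + 1.07x = 233.31 - 4.43x → x_m = 31.9636.
Social marginal benefit = demand − MEC = 231.88 - 5.05x.
Set SMB = MC: 231.88 - 5.05x = 57.51 + 1.07x → x* = 28.4918.
The loss is the area between SMB and MC from x* to x_m; with linear curves that's a triangle of height MEC(x_m).
DWL = ½ × 3.4718 × 21.2475 = 36.8835.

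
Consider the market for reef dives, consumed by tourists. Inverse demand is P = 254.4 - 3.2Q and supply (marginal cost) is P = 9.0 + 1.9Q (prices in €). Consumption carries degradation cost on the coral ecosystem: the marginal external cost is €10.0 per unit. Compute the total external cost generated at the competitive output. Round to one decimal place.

€481.2

Market equilibrium (private): 9.0 + 1.9Q = 254.4 - 3.2Q → Q_m = 48.1176.
Total external cost = MEC × Q_m = 10.0 × 48.1176 = 481.1760.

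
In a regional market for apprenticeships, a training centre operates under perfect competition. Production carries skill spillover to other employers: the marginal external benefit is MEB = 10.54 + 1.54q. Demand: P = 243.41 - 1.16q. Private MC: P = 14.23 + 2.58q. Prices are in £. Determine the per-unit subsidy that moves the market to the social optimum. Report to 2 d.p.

Social marginal cost = private MC − MEB = 3.69 + 1.04q.
Set SMC = demand: 3.69 + 1.04q = 243.41 - 1.16q → q* = 108.9636.
The Pigouvian subsidy equals MEB at q*: 10.54 + 1.54×108.9636 = 178.3439.

subsidy = £178.34 per unit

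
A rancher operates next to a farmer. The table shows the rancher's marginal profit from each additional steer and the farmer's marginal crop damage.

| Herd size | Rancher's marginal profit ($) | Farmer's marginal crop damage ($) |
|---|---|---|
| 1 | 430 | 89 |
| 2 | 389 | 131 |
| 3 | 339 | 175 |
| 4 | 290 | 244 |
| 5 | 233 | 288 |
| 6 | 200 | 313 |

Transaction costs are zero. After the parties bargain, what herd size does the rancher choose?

4

Bargaining reaches the level where marginal profit last exceeds marginal crop damage.
That holds through level 4 (290 ≥ 244) but not at 5 (233 < 288).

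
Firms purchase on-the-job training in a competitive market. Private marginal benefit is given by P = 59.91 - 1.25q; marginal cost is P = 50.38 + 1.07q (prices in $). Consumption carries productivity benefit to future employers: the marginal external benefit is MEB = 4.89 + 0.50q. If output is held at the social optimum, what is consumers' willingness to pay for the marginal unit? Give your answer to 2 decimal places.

Social marginal benefit = demand + MEB = 64.80 - 0.75q.
Set SMB = MC: 64.80 - 0.75q = 50.38 + 1.07q → q* = 7.9231.
Consumer price on the demand curve at q*: 59.91 − 1.25×7.9231 = 50.0061.

P = $50.01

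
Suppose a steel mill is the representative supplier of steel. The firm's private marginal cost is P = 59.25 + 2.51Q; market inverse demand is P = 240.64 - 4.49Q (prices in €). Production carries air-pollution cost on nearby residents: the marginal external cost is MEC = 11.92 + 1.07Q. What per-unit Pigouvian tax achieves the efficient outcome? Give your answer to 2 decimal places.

tax = €34.39 per unit

Social marginal cost = private MC + MEC = 71.17 + 3.58Q.
Set SMC = demand: 71.17 + 3.58Q = 240.64 - 4.49Q → Q* = 21.0000.
The Pigouvian tax equals MEC at Q*: 11.92 + 1.07×21.0000 = 34.3900.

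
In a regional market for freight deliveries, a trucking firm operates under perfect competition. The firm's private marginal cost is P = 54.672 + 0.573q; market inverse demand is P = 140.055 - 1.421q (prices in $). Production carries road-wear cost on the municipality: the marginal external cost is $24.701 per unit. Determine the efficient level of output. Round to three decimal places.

q* = 30.432

Social marginal cost = private MC + MEC = 79.373 + 0.573q.
Set SMC = demand: 79.373 + 0.573q = 140.055 - 1.421q → q* = 30.4323.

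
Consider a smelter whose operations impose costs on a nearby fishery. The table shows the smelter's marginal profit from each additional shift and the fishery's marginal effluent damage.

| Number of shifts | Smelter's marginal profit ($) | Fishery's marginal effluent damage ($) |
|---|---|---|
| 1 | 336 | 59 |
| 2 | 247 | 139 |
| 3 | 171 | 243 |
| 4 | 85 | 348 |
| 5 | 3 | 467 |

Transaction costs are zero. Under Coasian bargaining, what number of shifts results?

Bargaining reaches the level where marginal profit last exceeds marginal effluent damage.
That holds through level 2 (247 ≥ 139) but not at 3 (171 < 243).

2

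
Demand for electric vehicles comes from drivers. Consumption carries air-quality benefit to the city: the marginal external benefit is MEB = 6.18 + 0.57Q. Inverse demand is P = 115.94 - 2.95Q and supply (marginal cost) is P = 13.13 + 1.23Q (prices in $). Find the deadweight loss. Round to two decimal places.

DWL = $56.51

Market equilibrium (private): 13.13 + 1.23Q = 115.94 - 2.95Q → Q_m = 24.5957.
Social marginal benefit = demand + MEB = 122.12 - 2.38Q.
Set SMB = MC: 122.12 - 2.38Q = 13.13 + 1.23Q → Q* = 30.1911.
The welfare-loss triangle has base |Q_m − Q*| and height MEB(Q_m) (the vertical gap between SMB and MC is zero at Q* and MEB at Q_m).
DWL = ½ × 5.5954 × 20.1995 = 56.5121.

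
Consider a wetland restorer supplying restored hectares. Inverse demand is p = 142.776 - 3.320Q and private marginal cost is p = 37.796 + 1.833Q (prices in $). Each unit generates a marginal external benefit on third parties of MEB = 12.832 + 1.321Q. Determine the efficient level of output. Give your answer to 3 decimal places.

Social marginal cost = private MC − MEB = 24.964 + 0.512Q.
Set SMC = demand: 24.964 + 0.512Q = 142.776 - 3.320Q → Q* = 30.7443.

Q* = 30.744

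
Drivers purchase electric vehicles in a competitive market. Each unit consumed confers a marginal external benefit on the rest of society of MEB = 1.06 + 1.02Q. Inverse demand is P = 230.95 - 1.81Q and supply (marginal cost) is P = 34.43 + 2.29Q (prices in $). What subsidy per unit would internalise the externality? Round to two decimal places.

Social marginal benefit = demand + MEB = 232.01 - 0.79Q.
Set SMB = MC: 232.01 - 0.79Q = 34.43 + 2.29Q → Q* = 64.1494.
The Pigouvian subsidy equals MEB at Q*: 1.06 + 1.02×64.1494 = 66.4924.

subsidy = $66.49 per unit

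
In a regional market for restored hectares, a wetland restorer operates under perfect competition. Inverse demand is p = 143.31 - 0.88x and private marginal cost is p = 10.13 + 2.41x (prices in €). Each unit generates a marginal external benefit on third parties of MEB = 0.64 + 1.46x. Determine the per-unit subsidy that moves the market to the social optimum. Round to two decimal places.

Social marginal cost = private MC − MEB = 9.49 + 0.95x.
Set SMC = demand: 9.49 + 0.95x = 143.31 - 0.88x → x* = 73.1257.
The Pigouvian subsidy equals MEB at x*: 0.64 + 1.46×73.1257 = 107.4035.

subsidy = €107.40 per unit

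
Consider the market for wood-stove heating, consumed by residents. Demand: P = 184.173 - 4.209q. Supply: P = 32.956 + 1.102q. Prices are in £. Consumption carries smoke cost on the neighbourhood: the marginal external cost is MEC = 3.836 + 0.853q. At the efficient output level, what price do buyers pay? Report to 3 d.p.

Social marginal benefit = demand − MEC = 180.337 - 5.062q.
Set SMB = MC: 180.337 - 5.062q = 32.956 + 1.102q → q* = 23.9100.
Consumer price on the demand curve at q*: 184.173 − 4.209×23.9100 = 83.5358.

P = £83.536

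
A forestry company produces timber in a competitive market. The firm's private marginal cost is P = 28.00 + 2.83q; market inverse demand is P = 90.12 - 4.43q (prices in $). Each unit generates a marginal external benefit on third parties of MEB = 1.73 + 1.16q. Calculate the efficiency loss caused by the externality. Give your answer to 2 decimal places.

DWL = $11.14

Market equilibrium (private): 28.00 + 2.83q = 90.12 - 4.43q → q_m = 8.5565.
Social marginal cost = private MC − MEB = 26.27 + 1.67q.
Set SMC = demand: 26.27 + 1.67q = 90.12 - 4.43q → q* = 10.4672.
Height of the DWL triangle at q_m is demand(q_m) − SMC(q_m) = MEB(q_m) = 11.6555.
DWL = ½ × 1.9107 × 11.6555 = 11.1351.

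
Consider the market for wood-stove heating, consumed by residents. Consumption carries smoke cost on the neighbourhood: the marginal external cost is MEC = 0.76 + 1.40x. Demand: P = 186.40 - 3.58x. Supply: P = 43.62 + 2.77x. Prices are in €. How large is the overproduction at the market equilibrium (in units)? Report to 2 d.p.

Market equilibrium (private): 43.62 + 2.77x = 186.40 - 3.58x → x_m = 22.4850.
Social marginal benefit = demand − MEC = 185.64 - 4.98x.
Set SMB = MC: 185.64 - 4.98x = 43.62 + 2.77x → x* = 18.3252.
Gap = |22.4850 − 18.3252| = 4.1598.

4.16 units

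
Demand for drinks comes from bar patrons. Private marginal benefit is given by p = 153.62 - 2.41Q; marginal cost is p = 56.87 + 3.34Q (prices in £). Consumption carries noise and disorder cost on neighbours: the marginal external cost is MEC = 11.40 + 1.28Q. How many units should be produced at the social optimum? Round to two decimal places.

Q* = 12.14

Social marginal benefit = demand − MEC = 142.22 - 3.69Q.
Set SMB = MC: 142.22 - 3.69Q = 56.87 + 3.34Q → Q* = 12.1408.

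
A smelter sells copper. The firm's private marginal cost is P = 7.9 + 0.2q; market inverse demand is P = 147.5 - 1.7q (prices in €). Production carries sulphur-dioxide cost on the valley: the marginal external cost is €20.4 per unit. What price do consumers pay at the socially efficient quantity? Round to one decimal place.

Social marginal cost = private MC + MEC = 28.3 + 0.2q.
Set SMC = demand: 28.3 + 0.2q = 147.5 - 1.7q → q* = 62.7368.
Consumer price on the demand curve at q*: 147.5 − 1.7×62.7368 = 40.8474.

P = €40.8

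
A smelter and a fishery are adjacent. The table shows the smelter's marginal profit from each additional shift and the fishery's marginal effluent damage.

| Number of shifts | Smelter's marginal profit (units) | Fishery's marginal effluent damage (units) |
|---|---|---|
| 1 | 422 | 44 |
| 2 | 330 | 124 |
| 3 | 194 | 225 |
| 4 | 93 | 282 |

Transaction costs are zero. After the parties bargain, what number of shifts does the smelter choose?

2

Bargaining reaches the level where marginal profit last exceeds marginal effluent damage.
That holds through level 2 (330 ≥ 124) but not at 3 (194 < 225).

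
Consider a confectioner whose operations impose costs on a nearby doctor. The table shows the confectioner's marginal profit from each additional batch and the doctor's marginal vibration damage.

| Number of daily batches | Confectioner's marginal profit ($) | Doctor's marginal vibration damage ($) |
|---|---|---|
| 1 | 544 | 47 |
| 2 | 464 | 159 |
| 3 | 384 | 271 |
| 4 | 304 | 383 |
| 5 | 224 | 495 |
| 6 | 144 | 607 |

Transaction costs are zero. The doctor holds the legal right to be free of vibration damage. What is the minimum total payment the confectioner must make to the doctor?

$477

Efficient level: marginal profit ≥ marginal vibration damage through level 3, so k* = 3.
With the doctor holding the right, the confectioner must at least compensate total damage at k*: 47 + 159 + 271 = 477.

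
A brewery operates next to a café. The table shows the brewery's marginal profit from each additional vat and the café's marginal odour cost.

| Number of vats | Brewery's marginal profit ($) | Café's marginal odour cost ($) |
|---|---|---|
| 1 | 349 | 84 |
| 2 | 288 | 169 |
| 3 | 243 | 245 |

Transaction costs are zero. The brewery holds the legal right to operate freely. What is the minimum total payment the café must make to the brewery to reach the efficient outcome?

$243

Left alone the brewery would choose level 3 (marginal profit stays positive).
Efficient level: k* = 2 (marginal profit ≥ marginal odour cost through 2).
The café must at least cover the brewery's forgone profit from cutting 3→2: 243 = 243.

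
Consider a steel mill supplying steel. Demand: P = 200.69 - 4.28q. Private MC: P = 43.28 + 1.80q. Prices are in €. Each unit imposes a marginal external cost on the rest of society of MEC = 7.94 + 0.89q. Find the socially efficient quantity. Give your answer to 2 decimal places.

Social marginal cost = private MC + MEC = 51.22 + 2.69q.
Set SMC = demand: 51.22 + 2.69q = 200.69 - 4.28q → q* = 21.4448.

q* = 21.44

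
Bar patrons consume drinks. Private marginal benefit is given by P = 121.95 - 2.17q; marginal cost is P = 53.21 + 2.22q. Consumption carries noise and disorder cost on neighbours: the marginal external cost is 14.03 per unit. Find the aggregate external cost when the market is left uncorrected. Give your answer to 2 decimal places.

219.69

Market equilibrium (private): 53.21 + 2.22q = 121.95 - 2.17q → q_m = 15.6583.
Total external cost = MEC × q_m = 14.03 × 15.6583 = 219.6859.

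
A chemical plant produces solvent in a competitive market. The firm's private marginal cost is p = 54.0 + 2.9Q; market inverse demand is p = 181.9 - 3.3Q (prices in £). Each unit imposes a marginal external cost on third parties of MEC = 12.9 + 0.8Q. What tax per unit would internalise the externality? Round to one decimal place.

Social marginal cost = private MC + MEC = 66.9 + 3.7Q.
Set SMC = demand: 66.9 + 3.7Q = 181.9 - 3.3Q → Q* = 16.4286.
The Pigouvian tax equals MEC at Q*: 12.9 + 0.8×16.4286 = 26.0429.

tax = £26.0 per unit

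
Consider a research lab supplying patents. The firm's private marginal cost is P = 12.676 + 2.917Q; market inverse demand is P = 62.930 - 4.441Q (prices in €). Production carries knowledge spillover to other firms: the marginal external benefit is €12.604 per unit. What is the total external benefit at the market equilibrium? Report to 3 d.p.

Market equilibrium (private): 12.676 + 2.917Q = 62.930 - 4.441Q → Q_m = 6.8298.
Total external benefit = MEB × Q_m = 12.604 × 6.8298 = 86.0828.

€86.083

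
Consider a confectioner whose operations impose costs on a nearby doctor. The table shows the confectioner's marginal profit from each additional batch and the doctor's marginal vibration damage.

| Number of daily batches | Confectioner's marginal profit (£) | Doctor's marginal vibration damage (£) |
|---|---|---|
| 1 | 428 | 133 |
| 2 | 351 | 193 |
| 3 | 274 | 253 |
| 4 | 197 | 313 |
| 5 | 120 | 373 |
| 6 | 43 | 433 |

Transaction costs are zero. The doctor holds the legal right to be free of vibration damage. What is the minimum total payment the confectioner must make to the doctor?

£579

Efficient level: marginal profit ≥ marginal vibration damage through level 3, so k* = 3.
With the doctor holding the right, the confectioner must at least compensate total damage at k*: 133 + 193 + 253 = 579.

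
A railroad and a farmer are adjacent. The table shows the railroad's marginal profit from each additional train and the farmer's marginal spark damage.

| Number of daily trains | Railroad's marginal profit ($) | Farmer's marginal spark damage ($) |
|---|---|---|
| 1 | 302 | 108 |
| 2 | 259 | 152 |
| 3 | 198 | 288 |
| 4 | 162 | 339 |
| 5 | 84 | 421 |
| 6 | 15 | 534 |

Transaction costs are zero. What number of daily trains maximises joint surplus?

Bargaining reaches the level where marginal profit last exceeds marginal spark damage.
That holds through level 2 (259 ≥ 152) but not at 3 (198 < 288).

2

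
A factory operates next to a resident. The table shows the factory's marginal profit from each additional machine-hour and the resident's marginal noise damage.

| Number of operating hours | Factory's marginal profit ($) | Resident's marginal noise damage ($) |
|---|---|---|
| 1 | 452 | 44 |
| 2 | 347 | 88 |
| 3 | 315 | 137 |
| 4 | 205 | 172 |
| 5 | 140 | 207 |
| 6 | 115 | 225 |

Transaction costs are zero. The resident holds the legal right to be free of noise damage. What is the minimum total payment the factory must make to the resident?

Efficient level: marginal profit ≥ marginal noise damage through level 4, so k* = 4.
With the resident holding the right, the factory must at least compensate total damage at k*: 44 + 88 + 137 + 172 = 441.

$441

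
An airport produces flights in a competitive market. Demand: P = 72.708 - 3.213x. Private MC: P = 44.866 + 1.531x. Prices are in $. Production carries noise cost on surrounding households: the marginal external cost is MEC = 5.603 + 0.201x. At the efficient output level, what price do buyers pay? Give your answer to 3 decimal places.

Social marginal cost = private MC + MEC = 50.469 + 1.732x.
Set SMC = demand: 50.469 + 1.732x = 72.708 - 3.213x → x* = 4.4973.
Consumer price on the demand curve at x*: 72.708 − 3.213×4.4973 = 58.2582.

P = $58.258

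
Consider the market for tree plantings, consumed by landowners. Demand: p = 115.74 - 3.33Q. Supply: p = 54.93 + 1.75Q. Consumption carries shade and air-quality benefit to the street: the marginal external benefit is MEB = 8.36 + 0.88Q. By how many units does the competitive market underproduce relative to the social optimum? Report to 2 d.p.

Market equilibrium (private): 54.93 + 1.75Q = 115.74 - 3.33Q → Q_m = 11.9705.
Social marginal benefit = demand + MEB = 124.10 - 2.45Q.
Set SMB = MC: 124.10 - 2.45Q = 54.93 + 1.75Q → Q* = 16.4690.
Gap = |11.9705 − 16.4690| = 4.4985.

4.50 units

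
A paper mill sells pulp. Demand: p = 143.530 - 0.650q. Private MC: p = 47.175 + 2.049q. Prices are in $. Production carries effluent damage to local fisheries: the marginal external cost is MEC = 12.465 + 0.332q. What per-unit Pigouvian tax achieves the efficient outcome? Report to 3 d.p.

Social marginal cost = private MC + MEC = 59.640 + 2.381q.
Set SMC = demand: 59.640 + 2.381q = 143.530 - 0.650q → q* = 27.6773.
The Pigouvian tax equals MEC at q*: 12.465 + 0.332×27.6773 = 21.6539.

tax = $21.654 per unit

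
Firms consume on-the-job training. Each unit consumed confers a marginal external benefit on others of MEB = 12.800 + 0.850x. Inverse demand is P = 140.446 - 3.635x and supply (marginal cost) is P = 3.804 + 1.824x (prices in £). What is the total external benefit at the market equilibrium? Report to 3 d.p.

£586.667

Market equilibrium (private): 3.804 + 1.824x = 140.446 - 3.635x → x_m = 25.0306.
Total external benefit = ∫₀^{x_m} (12.800 + 0.850x) dx = 12.800×25.0306 + ½×0.850×25.0306² = 586.6673.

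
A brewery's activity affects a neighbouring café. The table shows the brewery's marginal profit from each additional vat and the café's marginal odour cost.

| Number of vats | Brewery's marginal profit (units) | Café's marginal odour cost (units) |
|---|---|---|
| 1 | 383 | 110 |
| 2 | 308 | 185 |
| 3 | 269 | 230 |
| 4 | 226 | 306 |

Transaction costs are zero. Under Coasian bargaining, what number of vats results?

Bargaining reaches the level where marginal profit last exceeds marginal odour cost.
That holds through level 3 (269 ≥ 230) but not at 4 (226 < 306).

3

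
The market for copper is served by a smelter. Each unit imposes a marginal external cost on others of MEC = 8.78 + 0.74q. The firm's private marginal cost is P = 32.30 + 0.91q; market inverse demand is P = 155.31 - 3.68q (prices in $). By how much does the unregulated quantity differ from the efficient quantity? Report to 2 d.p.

Market equilibrium (private): 32.30 + 0.91q = 155.31 - 3.68q → q_m = 26.7996.
Social marginal cost = private MC + MEC = 41.08 + 1.65q.
Set SMC = demand: 41.08 + 1.65q = 155.31 - 3.68q → q* = 21.4315.
Gap = |26.7996 − 21.4315| = 5.3681.

5.37 units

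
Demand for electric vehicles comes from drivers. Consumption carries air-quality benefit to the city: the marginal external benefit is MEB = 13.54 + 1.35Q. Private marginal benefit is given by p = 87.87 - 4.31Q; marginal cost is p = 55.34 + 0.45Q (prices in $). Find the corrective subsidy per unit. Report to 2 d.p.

subsidy = $31.78 per unit

Social marginal benefit = demand + MEB = 101.41 - 2.96Q.
Set SMB = MC: 101.41 - 2.96Q = 55.34 + 0.45Q → Q* = 13.5103.
The Pigouvian subsidy equals MEB at Q*: 13.54 + 1.35×13.5103 = 31.7789.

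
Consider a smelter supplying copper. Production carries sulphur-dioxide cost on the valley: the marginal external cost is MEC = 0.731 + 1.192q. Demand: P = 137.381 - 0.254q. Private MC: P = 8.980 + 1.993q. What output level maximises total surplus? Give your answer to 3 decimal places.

q* = 37.124

Social marginal cost = private MC + MEC = 9.711 + 3.185q.
Set SMC = demand: 9.711 + 3.185q = 137.381 - 0.254q → q* = 37.1242.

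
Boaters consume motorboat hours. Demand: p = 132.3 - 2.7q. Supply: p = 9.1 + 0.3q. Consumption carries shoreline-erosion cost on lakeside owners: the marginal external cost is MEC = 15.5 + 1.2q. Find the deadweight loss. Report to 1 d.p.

DWL = 499.6

Market equilibrium (private): 9.1 + 0.3q = 132.3 - 2.7q → q_m = 41.0667.
Social marginal benefit = demand − MEC = 116.8 - 3.9q.
Set SMB = MC: 116.8 - 3.9q = 9.1 + 0.3q → q* = 25.6429.
Between q* and q_m the wedge MC − SMB runs linearly from 0 to MEC(q_m), so the loss is a triangle.
DWL = ½ × 15.4238 × 64.7800 = 499.5769.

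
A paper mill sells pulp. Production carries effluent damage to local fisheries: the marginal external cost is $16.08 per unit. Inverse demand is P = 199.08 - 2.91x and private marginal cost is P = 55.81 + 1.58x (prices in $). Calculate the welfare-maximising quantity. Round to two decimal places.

x* = 28.33

Social marginal cost = private MC + MEC = 71.89 + 1.58x.
Set SMC = demand: 71.89 + 1.58x = 199.08 - 2.91x → x* = 28.3274.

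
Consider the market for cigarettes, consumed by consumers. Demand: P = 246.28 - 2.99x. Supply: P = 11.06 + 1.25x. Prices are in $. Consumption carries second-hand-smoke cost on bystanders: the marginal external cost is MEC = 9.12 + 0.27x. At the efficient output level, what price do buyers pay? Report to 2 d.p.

P = $96.38

Social marginal benefit = demand − MEC = 237.16 - 3.26x.
Set SMB = MC: 237.16 - 3.26x = 11.06 + 1.25x → x* = 50.1330.
Consumer price on the demand curve at x*: 246.28 − 2.99×50.1330 = 96.3823.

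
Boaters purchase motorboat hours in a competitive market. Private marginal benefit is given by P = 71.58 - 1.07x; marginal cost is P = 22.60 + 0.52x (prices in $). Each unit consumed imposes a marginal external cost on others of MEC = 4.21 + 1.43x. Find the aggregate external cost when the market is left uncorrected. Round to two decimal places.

Market equilibrium (private): 22.60 + 0.52x = 71.58 - 1.07x → x_m = 30.8050.
Total external cost = ∫₀^{x_m} (4.21 + 1.43x) dx = 4.21×30.8050 + ½×1.43×30.8050² = 808.1869.

$808.19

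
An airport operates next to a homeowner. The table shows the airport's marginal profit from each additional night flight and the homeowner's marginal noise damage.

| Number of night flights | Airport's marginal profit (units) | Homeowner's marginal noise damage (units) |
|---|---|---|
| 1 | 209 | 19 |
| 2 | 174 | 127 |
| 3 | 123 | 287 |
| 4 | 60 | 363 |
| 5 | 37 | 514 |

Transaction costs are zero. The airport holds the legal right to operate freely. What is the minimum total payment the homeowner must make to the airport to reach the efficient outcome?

220

Left alone the airport would choose level 5 (marginal profit stays positive).
Efficient level: k* = 2 (marginal profit ≥ marginal noise damage through 2).
The homeowner must at least cover the airport's forgone profit from cutting 5→2: 123 + 60 + 37 = 220.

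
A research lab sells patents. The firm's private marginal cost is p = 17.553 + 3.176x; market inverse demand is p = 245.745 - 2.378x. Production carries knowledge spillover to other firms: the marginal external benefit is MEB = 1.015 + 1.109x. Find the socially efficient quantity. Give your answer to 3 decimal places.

x* = 51.565

Social marginal cost = private MC − MEB = 16.538 + 2.067x.
Set SMC = demand: 16.538 + 2.067x = 245.745 - 2.378x → x* = 51.5651.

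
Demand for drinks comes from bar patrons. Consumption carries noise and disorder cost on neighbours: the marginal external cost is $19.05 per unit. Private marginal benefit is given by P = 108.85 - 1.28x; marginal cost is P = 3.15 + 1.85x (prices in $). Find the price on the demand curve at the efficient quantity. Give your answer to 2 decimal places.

P = $73.41

Social marginal benefit = demand − MEC = 89.80 - 1.28x.
Set SMB = MC: 89.80 - 1.28x = 3.15 + 1.85x → x* = 27.6837.
Consumer price on the demand curve at x*: 108.85 − 1.28×27.6837 = 73.4149.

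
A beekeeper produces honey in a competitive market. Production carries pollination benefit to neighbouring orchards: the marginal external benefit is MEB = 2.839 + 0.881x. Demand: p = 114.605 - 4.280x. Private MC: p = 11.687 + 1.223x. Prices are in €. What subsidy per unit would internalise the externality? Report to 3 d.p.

subsidy = €22.997 per unit

Social marginal cost = private MC − MEB = 8.848 + 0.342x.
Set SMC = demand: 8.848 + 0.342x = 114.605 - 4.280x → x* = 22.8812.
The Pigouvian subsidy equals MEB at x*: 2.839 + 0.881×22.8812 = 22.9973.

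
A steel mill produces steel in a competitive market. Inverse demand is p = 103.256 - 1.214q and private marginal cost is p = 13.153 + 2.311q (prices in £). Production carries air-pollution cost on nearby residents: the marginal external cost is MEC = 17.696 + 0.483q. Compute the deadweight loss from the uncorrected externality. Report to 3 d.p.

Market equilibrium (private): 13.153 + 2.311q = 103.256 - 1.214q → q_m = 25.5611.
Social marginal cost = private MC + MEC = 30.849 + 2.794q.
Set SMC = demand: 30.849 + 2.794q = 103.256 - 1.214q → q* = 18.0656.
Height of the DWL triangle at q_m is SMC(q_m) − demand(q_m) = MEC(q_m) = 30.0420.
DWL = ½ × 7.4955 × 30.0420 = 112.5899.

DWL = £112.590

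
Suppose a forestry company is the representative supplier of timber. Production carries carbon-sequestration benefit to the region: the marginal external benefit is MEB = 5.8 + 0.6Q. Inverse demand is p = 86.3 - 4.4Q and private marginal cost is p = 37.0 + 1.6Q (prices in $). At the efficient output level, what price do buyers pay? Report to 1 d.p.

Social marginal cost = private MC − MEB = 31.2 + Q.
Set SMC = demand: 31.2 + Q = 86.3 - 4.4Q → Q* = 10.2037.
Consumer price on the demand curve at Q*: 86.3 − 4.4×10.2037 = 41.4037.

P = $41.4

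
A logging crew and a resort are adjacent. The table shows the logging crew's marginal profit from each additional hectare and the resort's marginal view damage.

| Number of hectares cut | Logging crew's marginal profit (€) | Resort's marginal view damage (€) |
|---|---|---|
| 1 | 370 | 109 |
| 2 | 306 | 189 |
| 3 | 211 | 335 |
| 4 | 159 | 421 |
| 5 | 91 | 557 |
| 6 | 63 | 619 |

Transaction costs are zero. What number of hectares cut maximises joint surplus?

2

Bargaining reaches the level where marginal profit last exceeds marginal view damage.
That holds through level 2 (306 ≥ 189) but not at 3 (211 < 335).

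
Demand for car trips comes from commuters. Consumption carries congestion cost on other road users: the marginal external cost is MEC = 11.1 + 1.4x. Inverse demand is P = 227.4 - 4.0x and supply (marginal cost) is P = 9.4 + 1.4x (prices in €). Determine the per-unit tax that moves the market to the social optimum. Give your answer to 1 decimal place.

tax = €53.7 per unit

Social marginal benefit = demand − MEC = 216.3 - 5.4x.
Set SMB = MC: 216.3 - 5.4x = 9.4 + 1.4x → x* = 30.4265.
The Pigouvian tax equals MEC at x*: 11.1 + 1.4×30.4265 = 53.6971.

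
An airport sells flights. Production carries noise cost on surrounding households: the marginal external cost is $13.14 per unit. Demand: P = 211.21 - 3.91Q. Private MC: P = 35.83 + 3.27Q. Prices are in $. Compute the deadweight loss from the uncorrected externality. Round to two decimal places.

DWL = $12.02

Market equilibrium (private): 35.83 + 3.27Q = 211.21 - 3.91Q → Q_m = 24.4262.
Social marginal cost = private MC + MEC = 48.97 + 3.27Q.
Set SMC = demand: 48.97 + 3.27Q = 211.21 - 3.91Q → Q* = 22.5961.
The loss is the area between SMC and demand from Q* to Q_m; with linear curves that's a triangle of height MEC(Q_m).
DWL = ½ × 1.8301 × 13.1400 = 12.0238.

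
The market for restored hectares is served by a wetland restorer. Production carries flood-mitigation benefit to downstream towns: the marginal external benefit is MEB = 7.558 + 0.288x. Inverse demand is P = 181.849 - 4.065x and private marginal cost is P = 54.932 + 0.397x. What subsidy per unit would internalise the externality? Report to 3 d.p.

Social marginal cost = private MC − MEB = 47.374 + 0.109x.
Set SMC = demand: 47.374 + 0.109x = 181.849 - 4.065x → x* = 32.2173.
The Pigouvian subsidy equals MEB at x*: 7.558 + 0.288×32.2173 = 16.8366.

subsidy = 16.837 per unit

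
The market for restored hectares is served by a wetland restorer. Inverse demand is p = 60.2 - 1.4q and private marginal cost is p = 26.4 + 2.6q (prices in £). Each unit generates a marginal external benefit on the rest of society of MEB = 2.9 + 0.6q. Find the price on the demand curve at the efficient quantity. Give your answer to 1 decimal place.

Social marginal cost = private MC − MEB = 23.5 + 2.0q.
Set SMC = demand: 23.5 + 2.0q = 60.2 - 1.4q → q* = 10.7941.
Consumer price on the demand curve at q*: 60.2 − 1.4×10.7941 = 45.0883.

P = £45.1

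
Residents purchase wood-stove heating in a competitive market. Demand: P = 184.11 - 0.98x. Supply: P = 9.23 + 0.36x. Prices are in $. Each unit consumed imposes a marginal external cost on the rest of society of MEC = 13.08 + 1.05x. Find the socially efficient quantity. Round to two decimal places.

Social marginal benefit = demand − MEC = 171.03 - 2.03x.
Set SMB = MC: 171.03 - 2.03x = 9.23 + 0.36x → x* = 67.6987.

x* = 67.70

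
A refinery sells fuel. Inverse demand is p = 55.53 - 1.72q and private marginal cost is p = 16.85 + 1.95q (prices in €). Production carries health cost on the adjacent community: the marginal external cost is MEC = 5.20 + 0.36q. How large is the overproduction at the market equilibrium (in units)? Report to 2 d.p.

Market equilibrium (private): 16.85 + 1.95q = 55.53 - 1.72q → q_m = 10.5395.
Social marginal cost = private MC + MEC = 22.05 + 2.31q.
Set SMC = demand: 22.05 + 2.31q = 55.53 - 1.72q → q* = 8.3077.
Gap = |10.5395 − 8.3077| = 2.2318.

2.23 units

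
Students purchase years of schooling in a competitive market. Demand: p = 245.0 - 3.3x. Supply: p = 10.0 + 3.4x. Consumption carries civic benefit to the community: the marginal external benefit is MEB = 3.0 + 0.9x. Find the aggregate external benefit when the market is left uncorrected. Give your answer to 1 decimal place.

658.8

Market equilibrium (private): 10.0 + 3.4x = 245.0 - 3.3x → x_m = 35.0746.
Total external benefit = ∫₀^{x_m} (3.0 + 0.9x) dx = 3.0×35.0746 + ½×0.9×35.0746² = 658.8262.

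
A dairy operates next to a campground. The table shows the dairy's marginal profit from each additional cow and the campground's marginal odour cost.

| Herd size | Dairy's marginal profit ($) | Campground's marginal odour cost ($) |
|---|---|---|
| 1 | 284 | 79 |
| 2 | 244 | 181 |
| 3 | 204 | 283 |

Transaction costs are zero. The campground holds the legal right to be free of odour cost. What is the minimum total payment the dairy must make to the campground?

$260

Efficient level: marginal profit ≥ marginal odour cost through level 2, so k* = 2.
With the campground holding the right, the dairy must at least compensate total damage at k*: 79 + 181 = 260.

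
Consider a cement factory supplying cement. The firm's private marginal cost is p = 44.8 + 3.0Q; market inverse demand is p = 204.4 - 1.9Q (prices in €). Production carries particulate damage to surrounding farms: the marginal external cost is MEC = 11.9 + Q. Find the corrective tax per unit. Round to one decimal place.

tax = €36.9 per unit

Social marginal cost = private MC + MEC = 56.7 + 4.0Q.
Set SMC = demand: 56.7 + 4.0Q = 204.4 - 1.9Q → Q* = 25.0339.
The Pigouvian tax equals MEC at Q*: 11.9 + 1.0×25.0339 = 36.9339.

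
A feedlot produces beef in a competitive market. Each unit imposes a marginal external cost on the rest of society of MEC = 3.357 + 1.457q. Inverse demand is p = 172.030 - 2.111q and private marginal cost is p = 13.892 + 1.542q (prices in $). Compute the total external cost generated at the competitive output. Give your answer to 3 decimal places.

$1510.544

Market equilibrium (private): 13.892 + 1.542q = 172.030 - 2.111q → q_m = 43.2899.
Total external cost = ∫₀^{q_m} (3.357 + 1.457q) dq = 3.357×43.2899 + ½×1.457×43.2899² = 1510.5444.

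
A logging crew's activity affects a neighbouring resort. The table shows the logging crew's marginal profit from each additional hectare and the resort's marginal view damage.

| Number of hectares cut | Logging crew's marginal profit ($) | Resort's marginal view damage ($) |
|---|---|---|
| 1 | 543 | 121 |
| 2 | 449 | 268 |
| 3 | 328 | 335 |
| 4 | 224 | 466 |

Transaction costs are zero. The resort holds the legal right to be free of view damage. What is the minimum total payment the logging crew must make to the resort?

Efficient level: marginal profit ≥ marginal view damage through level 2, so k* = 2.
With the resort holding the right, the logging crew must at least compensate total damage at k*: 121 + 268 = 389.

$389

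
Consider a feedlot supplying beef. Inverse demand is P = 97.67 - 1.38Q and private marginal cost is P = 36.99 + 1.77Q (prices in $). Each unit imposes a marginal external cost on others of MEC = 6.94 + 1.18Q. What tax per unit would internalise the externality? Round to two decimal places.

tax = $21.59 per unit

Social marginal cost = private MC + MEC = 43.93 + 2.95Q.
Set SMC = demand: 43.93 + 2.95Q = 97.67 - 1.38Q → Q* = 12.4111.
The Pigouvian tax equals MEC at Q*: 6.94 + 1.18×12.4111 = 21.5851.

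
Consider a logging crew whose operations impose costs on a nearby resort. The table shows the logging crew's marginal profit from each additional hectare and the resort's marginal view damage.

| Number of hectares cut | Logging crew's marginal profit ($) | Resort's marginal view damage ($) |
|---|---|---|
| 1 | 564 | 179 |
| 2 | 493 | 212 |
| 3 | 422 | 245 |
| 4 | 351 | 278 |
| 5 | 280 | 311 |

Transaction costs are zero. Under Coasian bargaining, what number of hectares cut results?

Bargaining reaches the level where marginal profit last exceeds marginal view damage.
That holds through level 4 (351 ≥ 278) but not at 5 (280 < 311).

4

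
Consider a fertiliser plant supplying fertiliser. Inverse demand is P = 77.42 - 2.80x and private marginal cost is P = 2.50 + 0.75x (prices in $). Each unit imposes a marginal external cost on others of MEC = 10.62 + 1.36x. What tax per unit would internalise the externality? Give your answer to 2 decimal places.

Social marginal cost = private MC + MEC = 13.12 + 2.11x.
Set SMC = demand: 13.12 + 2.11x = 77.42 - 2.80x → x* = 13.0957.
The Pigouvian tax equals MEC at x*: 10.62 + 1.36×13.0957 = 28.4302.

tax = $28.43 per unit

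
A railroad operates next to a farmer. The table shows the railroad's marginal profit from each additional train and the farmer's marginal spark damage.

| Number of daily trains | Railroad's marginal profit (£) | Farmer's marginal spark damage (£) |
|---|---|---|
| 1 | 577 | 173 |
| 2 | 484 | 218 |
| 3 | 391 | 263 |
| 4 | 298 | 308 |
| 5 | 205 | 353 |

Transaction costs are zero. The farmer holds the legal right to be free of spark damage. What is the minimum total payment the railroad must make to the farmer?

£654

Efficient level: marginal profit ≥ marginal spark damage through level 3, so k* = 3.
With the farmer holding the right, the railroad must at least compensate total damage at k*: 173 + 218 + 263 = 654.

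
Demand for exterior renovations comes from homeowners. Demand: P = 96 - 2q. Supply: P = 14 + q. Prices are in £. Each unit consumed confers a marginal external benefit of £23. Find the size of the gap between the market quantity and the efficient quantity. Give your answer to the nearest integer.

Market equilibrium (private): 14 + q = 96 - 2q → q_m = 27.3333.
Social marginal benefit = demand + MEB = 119 - 2q.
Set SMB = MC: 119 - 2q = 14 + q → q* = 35.0000.
Gap = |27.3333 − 35.0000| = 7.6667.

8 units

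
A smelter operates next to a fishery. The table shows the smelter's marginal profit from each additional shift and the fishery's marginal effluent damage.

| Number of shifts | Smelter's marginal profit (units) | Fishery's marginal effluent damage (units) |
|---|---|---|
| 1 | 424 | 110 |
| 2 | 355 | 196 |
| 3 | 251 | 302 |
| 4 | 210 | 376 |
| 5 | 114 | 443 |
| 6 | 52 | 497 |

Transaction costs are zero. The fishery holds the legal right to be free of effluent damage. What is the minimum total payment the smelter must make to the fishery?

Efficient level: marginal profit ≥ marginal effluent damage through level 2, so k* = 2.
With the fishery holding the right, the smelter must at least compensate total damage at k*: 110 + 196 = 306.

306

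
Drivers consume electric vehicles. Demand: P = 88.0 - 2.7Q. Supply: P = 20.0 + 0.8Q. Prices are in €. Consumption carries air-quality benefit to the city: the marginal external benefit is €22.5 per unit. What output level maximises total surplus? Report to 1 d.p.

Social marginal benefit = demand + MEB = 110.5 - 2.7Q.
Set SMB = MC: 110.5 - 2.7Q = 20.0 + 0.8Q → Q* = 25.8571.

Q* = 25.9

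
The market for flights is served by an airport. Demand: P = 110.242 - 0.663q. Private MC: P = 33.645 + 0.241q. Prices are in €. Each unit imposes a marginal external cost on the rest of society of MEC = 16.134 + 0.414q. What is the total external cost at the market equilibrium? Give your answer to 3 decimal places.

€2853.184

Market equilibrium (private): 33.645 + 0.241q = 110.242 - 0.663q → q_m = 84.7312.
Total external cost = ∫₀^{q_m} (16.134 + 0.414q) dq = 16.134×84.7312 + ½×0.414×84.7312² = 2853.1841.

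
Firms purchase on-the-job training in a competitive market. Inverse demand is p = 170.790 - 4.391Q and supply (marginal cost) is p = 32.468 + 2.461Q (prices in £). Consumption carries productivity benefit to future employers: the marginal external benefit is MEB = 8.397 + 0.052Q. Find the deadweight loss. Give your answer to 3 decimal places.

DWL = £6.562

Market equilibrium (private): 32.468 + 2.461Q = 170.790 - 4.391Q → Q_m = 20.1871.
Social marginal benefit = demand + MEB = 179.187 - 4.339Q.
Set SMB = MC: 179.187 - 4.339Q = 32.468 + 2.461Q → Q* = 21.5763.
Height of the DWL triangle at Q_m is SMB(Q_m) − MC(Q_m) = MEB(Q_m) = 9.4467.
DWL = ½ × 1.3892 × 9.4467 = 6.5617.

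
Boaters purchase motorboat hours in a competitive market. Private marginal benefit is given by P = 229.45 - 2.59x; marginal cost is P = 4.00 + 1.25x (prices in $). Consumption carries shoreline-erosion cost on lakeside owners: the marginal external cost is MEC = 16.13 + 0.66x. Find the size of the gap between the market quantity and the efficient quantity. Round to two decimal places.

12.20 units

Market equilibrium (private): 4.00 + 1.25x = 229.45 - 2.59x → x_m = 58.7109.
Social marginal benefit = demand − MEC = 213.32 - 3.25x.
Set SMB = MC: 213.32 - 3.25x = 4.00 + 1.25x → x* = 46.5156.
Gap = |58.7109 − 46.5156| = 12.1953.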